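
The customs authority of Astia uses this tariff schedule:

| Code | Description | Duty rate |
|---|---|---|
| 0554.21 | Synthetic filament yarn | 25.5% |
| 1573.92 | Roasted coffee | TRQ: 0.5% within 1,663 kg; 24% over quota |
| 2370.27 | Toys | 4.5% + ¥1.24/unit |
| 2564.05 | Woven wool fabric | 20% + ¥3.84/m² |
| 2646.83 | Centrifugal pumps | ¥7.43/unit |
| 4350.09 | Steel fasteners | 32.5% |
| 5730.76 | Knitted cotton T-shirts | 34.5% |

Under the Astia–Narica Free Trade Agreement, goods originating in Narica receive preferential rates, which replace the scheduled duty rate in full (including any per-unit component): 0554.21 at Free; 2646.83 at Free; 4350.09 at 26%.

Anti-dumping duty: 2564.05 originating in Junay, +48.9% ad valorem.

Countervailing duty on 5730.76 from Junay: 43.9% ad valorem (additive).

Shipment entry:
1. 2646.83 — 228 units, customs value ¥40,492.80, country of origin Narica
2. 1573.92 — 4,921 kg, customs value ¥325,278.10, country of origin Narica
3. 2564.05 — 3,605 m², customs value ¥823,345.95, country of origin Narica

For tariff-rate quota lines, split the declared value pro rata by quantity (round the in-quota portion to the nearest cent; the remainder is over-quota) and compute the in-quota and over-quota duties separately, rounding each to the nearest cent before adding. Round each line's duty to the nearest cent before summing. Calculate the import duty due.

¥230,746.92

Line 1 (2646.83, Narica, 228 units, ¥40,492.80):
Base rate for 2646.83 is ¥7.43/unit.
Origin Narica qualifies under the Astia–Narica agreement and 2646.83 is covered: preferential rate Free applies instead.
Duty = ¥40,492.80 × 0% = ¥0.00.
Line 2 (1573.92, Narica, 4,921 kg, ¥325,278.10):
Code 1573.92 is under a tariff-rate quota (threshold 1,663 kg). In-quota: 1,663 kg at 0.5%; over-quota: 3,258 kg at 24%.
Pro-rata value split: in-quota = ¥325,278.10 × 1,663/4,921 = ¥109,924.30; over-quota = ¥325,278.10 − ¥109,924.30 = ¥215,353.80.
In-quota duty = ¥109,924.30 × 0.5% = ¥549.62. Over-quota duty = ¥215,353.80 × 24% = ¥51,684.91.
Line duty = ¥549.62 + ¥51,684.91 = ¥52,234.53.
Line 3 (2564.05, Narica, 3,605 m², ¥823,345.95):
Base rate for 2564.05 is 20% + ¥3.84/m².
Origin Narica is the FTA partner but 2564.05 is not on the preference list; base rate stands.
The additional-duty order on 2564.05 targets Junay, not Narica; it does not apply.
Duty = ¥823,345.95 × 20% + 3,605 × ¥3.84 = ¥178,512.39.
Total = ¥0.00 + ¥52,234.53 + ¥178,512.39 = ¥230,746.92.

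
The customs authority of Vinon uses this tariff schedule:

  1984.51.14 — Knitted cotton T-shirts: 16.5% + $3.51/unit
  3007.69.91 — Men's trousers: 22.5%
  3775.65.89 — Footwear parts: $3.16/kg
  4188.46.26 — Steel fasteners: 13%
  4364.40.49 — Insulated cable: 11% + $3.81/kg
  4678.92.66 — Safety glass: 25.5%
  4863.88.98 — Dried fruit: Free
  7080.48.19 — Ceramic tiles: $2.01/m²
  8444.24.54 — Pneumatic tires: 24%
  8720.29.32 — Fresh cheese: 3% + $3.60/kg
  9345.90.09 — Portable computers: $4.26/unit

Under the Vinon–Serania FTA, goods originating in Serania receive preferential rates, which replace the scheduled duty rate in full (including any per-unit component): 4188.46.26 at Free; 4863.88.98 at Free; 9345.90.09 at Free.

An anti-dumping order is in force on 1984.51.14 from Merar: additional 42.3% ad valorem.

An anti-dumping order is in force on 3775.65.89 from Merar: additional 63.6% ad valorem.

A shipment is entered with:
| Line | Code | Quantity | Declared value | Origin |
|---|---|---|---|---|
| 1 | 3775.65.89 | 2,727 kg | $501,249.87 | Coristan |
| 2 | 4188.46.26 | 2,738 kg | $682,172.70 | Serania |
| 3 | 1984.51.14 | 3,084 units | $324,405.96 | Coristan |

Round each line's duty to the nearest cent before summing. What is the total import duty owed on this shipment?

$72,969.14

Line 1 (3775.65.89, Coristan, 2,727 kg, $501,249.87):
Base rate for 3775.65.89 is $3.16/kg.
The additional-duty order on 3775.65.89 targets Merar, not Coristan; it does not apply.
Duty = 2,727 × $3.16 = $8,617.32.
Line 2 (4188.46.26, Serania, 2,738 kg, $682,172.70):
Base rate for 4188.46.26 is 13%.
Origin Serania qualifies under the Vinon–Serania agreement and 4188.46.26 is covered: preferential rate Free applies instead.
Duty = $682,172.70 × 0% = $0.00.
Line 3 (1984.51.14, Coristan, 3,084 units, $324,405.96):
Base rate for 1984.51.14 is 16.5% + $3.51/unit.
The additional-duty order on 1984.51.14 targets Merar, not Coristan; it does not apply.
Duty = $324,405.96 × 16.5% + 3,084 × $3.51 = $64,351.82.
Total = $8,617.32 + $0.00 + $64,351.82 = $72,969.14.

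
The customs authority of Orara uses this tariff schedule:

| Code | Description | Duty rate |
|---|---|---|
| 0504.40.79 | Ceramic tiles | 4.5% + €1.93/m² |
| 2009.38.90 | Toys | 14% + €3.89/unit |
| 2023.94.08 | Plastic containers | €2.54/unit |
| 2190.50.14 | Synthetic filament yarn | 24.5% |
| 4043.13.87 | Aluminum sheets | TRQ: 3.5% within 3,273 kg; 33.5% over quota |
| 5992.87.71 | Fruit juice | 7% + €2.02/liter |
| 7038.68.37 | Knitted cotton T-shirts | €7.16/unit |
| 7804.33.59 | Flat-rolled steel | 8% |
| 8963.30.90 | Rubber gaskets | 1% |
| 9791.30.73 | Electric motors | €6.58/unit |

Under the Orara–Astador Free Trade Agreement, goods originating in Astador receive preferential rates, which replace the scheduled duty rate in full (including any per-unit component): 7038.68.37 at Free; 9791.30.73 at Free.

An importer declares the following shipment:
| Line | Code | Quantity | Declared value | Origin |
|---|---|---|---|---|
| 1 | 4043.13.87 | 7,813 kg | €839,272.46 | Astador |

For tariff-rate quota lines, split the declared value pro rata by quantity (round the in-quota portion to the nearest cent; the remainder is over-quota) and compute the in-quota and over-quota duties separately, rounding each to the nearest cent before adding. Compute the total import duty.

€175,680.58

Line 1 (4043.13.87, Astador, 7,813 kg, €839,272.46):
Code 4043.13.87 is under a tariff-rate quota (threshold 3,273 kg). In-quota: 3,273 kg at 3.5%; over-quota: 4,540 kg at 33.5%.
Pro-rata value split: in-quota = €839,272.46 × 3,273/7,813 = €351,585.66; over-quota = €839,272.46 − €351,585.66 = €487,686.80.
In-quota duty = €351,585.66 × 3.5% = €12,305.50. Over-quota duty = €487,686.80 × 33.5% = €163,375.08.
Line duty = €12,305.50 + €163,375.08 = €175,680.58.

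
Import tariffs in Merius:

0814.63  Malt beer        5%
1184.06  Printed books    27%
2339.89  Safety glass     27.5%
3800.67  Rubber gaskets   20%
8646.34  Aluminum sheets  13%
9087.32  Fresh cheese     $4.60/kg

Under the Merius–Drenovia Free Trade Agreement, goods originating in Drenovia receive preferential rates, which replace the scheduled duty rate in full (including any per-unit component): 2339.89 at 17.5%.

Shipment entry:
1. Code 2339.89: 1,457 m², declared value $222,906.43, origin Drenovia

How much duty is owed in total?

$39,008.63

Line 1 (2339.89, Drenovia, 1,457 m², $222,906.43):
Base rate for 2339.89 is 27.5%.
Origin Drenovia qualifies under the Merius–Drenovia agreement and 2339.89 is covered: preferential rate 17.5% applies instead.
Duty = $222,906.43 × 17.5% = $39,008.63.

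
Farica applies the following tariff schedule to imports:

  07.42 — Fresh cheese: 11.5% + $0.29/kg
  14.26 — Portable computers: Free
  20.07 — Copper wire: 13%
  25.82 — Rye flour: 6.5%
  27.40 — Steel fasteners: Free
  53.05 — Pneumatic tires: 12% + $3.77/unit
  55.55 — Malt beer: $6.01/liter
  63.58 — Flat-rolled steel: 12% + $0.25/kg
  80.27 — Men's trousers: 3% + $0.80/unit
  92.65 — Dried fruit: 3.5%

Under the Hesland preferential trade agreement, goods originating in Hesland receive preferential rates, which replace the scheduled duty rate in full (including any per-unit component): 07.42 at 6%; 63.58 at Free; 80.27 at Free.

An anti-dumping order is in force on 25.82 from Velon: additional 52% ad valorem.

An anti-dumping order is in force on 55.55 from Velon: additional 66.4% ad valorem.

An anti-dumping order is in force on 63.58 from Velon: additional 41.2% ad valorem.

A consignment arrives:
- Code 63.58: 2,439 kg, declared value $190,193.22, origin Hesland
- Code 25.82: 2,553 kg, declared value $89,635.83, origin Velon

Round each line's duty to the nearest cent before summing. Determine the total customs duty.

$52,436.96

Line 1 (63.58, Hesland, 2,439 kg, $190,193.22):
Base rate for 63.58 is 12% + $0.25/kg.
Origin Hesland qualifies under the Farica–Hesland agreement and 63.58 is covered: preferential rate Free applies instead.
The additional-duty order on 63.58 targets Velon, not Hesland; it does not apply.
Duty = $190,193.22 × 0% = $0.00.
Line 2 (25.82, Velon, 2,553 kg, $89,635.83):
Base rate for 25.82 is 6.5%.
Additional duty on 25.82 from Velon: +52%. Applied ad valorem rate: 6.5% + 52% = 58.5%.
Duty = $89,635.83 × 58.5% = $52,436.96.
Total = $0.00 + $52,436.96 = $52,436.96.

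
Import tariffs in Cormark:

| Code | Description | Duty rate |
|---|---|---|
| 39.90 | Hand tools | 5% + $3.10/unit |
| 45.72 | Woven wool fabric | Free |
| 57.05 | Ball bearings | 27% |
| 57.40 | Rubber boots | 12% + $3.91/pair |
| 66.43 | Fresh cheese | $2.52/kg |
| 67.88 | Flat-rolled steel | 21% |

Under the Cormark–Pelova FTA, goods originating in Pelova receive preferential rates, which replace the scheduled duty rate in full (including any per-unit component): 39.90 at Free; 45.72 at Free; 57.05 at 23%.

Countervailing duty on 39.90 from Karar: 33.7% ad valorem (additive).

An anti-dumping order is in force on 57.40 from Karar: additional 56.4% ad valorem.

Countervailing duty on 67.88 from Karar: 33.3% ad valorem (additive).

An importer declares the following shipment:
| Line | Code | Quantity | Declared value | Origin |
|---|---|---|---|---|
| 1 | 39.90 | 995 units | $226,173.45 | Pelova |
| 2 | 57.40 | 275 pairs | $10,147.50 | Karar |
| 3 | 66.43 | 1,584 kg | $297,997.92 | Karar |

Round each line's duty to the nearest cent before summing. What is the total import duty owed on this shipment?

$12,007.82

Line 1 (39.90, Pelova, 995 units, $226,173.45):
Base rate for 39.90 is 5% + $3.10/unit.
Origin Pelova qualifies under the Cormark–Pelova agreement and 39.90 is covered: preferential rate Free applies instead.
The additional-duty order on 39.90 targets Karar, not Pelova; it does not apply.
Duty = $226,173.45 × 0% = $0.00.
Line 2 (57.40, Karar, 275 pairs, $10,147.50):
Base rate for 57.40 is 12% + $3.91/pair.
Additional duty on 57.40 from Karar: +56.4%. Applied ad valorem rate: 12% + 56.4% = 68.4%.
Duty = $10,147.50 × 68.4% + 275 × $3.91 = $8,016.14.
Line 3 (66.43, Karar, 1,584 kg, $297,997.92):
Base rate for 66.43 is $2.52/kg.
Duty = 1,584 × $2.52 = $3,991.68.
Total = $0.00 + $8,016.14 + $3,991.68 = $12,007.82.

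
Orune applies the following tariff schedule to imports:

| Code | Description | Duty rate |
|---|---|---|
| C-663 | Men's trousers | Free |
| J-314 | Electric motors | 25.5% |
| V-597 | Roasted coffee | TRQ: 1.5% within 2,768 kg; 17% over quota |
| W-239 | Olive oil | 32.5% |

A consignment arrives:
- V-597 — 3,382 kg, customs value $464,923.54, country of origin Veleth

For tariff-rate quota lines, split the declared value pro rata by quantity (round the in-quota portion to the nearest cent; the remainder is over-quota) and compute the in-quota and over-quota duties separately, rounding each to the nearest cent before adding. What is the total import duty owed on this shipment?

$20,056.87

Line 1 (V-597, Veleth, 3,382 kg, $464,923.54):
Code V-597 is under a tariff-rate quota (threshold 2,768 kg). In-quota: 2,768 kg at 1.5%; over-quota: 614 kg at 17%.
Pro-rata value split: in-quota = $464,923.54 × 2,768/3,382 = $380,516.96; over-quota = $464,923.54 − $380,516.96 = $84,406.58.
In-quota duty = $380,516.96 × 1.5% = $5,707.75. Over-quota duty = $84,406.58 × 17% = $14,349.12.
Line duty = $5,707.75 + $14,349.12 = $20,056.87.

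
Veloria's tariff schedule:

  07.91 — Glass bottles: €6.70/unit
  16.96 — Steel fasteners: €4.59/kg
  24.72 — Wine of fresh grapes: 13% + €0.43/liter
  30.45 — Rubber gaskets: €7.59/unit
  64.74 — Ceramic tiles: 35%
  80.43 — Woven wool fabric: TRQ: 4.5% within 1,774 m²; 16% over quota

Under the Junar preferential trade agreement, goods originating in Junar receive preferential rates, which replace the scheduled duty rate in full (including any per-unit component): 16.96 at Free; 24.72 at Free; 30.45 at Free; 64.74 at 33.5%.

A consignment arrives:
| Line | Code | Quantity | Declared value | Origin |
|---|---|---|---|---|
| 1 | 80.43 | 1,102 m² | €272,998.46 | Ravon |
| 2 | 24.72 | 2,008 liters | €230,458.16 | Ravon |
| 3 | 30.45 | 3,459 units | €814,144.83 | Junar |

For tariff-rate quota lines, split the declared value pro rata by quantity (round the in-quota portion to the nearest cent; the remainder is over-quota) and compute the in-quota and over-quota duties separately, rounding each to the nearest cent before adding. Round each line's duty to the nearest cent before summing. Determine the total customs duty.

Line 1 (80.43, Ravon, 1,102 m², €272,998.46):
Code 80.43 is under a tariff-rate quota (threshold 1,774 m²). Quantity 1,102 m² is within the quota, so the in-quota rate 4.5% applies to the full value.
Duty = €272,998.46 × 4.5% = €12,284.93.
Line 2 (24.72, Ravon, 2,008 liters, €230,458.16):
Base rate for 24.72 is 13% + €0.43/liter.
24.72 has an FTA preferential rate, but origin Ravon is not Junar; base rate stands.
Duty = €230,458.16 × 13% + 2,008 × €0.43 = €30,823.00.
Line 3 (30.45, Junar, 3,459 units, €814,144.83):
Base rate for 30.45 is €7.59/unit.
Origin Junar qualifies under the Veloria–Junar agreement and 30.45 is covered: preferential rate Free applies instead.
Duty = €814,144.83 × 0% = €0.00.
Total = €12,284.93 + €30,823.00 + €0.00 = €43,107.93.

€43,107.93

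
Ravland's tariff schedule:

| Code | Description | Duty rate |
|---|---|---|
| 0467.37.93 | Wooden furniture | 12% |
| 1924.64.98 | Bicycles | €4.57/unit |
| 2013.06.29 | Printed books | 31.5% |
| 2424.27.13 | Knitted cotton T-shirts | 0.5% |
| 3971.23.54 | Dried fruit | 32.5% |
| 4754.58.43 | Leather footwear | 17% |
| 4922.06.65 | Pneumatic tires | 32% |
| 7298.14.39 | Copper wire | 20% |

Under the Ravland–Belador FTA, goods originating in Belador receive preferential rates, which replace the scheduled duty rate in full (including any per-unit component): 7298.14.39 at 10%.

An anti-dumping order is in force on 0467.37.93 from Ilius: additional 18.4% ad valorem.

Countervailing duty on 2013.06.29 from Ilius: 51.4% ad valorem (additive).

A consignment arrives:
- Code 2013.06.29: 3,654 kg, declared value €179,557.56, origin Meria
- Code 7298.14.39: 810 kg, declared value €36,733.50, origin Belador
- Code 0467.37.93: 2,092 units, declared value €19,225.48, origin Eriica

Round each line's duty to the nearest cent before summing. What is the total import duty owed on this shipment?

Line 1 (2013.06.29, Meria, 3,654 kg, €179,557.56):
Base rate for 2013.06.29 is 31.5%.
The additional-duty order on 2013.06.29 targets Ilius, not Meria; it does not apply.
Duty = €179,557.56 × 31.5% = €56,560.63.
Line 2 (7298.14.39, Belador, 810 kg, €36,733.50):
Base rate for 7298.14.39 is 20%.
Origin Belador qualifies under the Ravland–Belador agreement and 7298.14.39 is covered: preferential rate 10% applies instead.
Duty = €36,733.50 × 10% = €3,673.35.
Line 3 (0467.37.93, Eriica, 2,092 units, €19,225.48):
Base rate for 0467.37.93 is 12%.
The additional-duty order on 0467.37.93 targets Ilius, not Eriica; it does not apply.
Duty = €19,225.48 × 12% = €2,307.06.
Total = €56,560.63 + €3,673.35 + €2,307.06 = €62,541.04.

€62,541.04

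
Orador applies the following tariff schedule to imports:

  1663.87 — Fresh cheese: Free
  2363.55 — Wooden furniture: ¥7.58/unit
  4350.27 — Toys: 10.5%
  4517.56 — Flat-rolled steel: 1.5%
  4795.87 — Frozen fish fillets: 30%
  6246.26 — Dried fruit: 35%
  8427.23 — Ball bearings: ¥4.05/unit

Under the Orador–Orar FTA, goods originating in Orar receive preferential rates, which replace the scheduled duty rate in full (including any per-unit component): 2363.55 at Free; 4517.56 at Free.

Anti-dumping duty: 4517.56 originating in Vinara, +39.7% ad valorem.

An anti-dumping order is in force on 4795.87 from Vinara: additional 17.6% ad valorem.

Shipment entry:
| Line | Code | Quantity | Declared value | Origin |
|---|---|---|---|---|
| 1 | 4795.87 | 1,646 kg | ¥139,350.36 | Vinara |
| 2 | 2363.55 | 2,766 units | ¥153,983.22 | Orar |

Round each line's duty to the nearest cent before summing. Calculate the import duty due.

¥66,330.77

Line 1 (4795.87, Vinara, 1,646 kg, ¥139,350.36):
Base rate for 4795.87 is 30%.
Additional duty on 4795.87 from Vinara: +17.6%. Applied ad valorem rate: 30% + 17.6% = 47.6%.
Duty = ¥139,350.36 × 47.6% = ¥66,330.77.
Line 2 (2363.55, Orar, 2,766 units, ¥153,983.22):
Base rate for 2363.55 is ¥7.58/unit.
Origin Orar qualifies under the Orador–Orar agreement and 2363.55 is covered: preferential rate Free applies instead.
Duty = ¥153,983.22 × 0% = ¥0.00.
Total = ¥66,330.77 + ¥0.00 = ¥66,330.77.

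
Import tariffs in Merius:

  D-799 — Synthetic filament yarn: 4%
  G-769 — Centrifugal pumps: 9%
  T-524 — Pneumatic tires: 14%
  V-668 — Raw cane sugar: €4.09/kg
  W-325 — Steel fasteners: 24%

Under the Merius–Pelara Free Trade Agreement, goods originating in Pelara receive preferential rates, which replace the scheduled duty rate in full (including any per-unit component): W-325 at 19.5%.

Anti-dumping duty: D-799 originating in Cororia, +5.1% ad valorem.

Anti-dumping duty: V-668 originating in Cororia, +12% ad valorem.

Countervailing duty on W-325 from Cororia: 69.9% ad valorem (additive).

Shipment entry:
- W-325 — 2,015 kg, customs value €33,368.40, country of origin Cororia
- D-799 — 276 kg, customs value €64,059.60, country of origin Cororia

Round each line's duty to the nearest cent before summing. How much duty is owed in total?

Line 1 (W-325, Cororia, 2,015 kg, €33,368.40):
Base rate for W-325 is 24%.
W-325 has an FTA preferential rate, but origin Cororia is not Pelara; base rate stands.
Additional duty on W-325 from Cororia: +69.9%. Applied ad valorem rate: 24% + 69.9% = 93.9%.
Duty = €33,368.40 × 93.9% = €31,332.93.
Line 2 (D-799, Cororia, 276 kg, €64,059.60):
Base rate for D-799 is 4%.
Additional duty on D-799 from Cororia: +5.1%. Applied ad valorem rate: 4% + 5.1% = 9.1%.
Duty = €64,059.60 × 9.1% = €5,829.42.
Total = €31,332.93 + €5,829.42 = €37,162.35.

€37,162.35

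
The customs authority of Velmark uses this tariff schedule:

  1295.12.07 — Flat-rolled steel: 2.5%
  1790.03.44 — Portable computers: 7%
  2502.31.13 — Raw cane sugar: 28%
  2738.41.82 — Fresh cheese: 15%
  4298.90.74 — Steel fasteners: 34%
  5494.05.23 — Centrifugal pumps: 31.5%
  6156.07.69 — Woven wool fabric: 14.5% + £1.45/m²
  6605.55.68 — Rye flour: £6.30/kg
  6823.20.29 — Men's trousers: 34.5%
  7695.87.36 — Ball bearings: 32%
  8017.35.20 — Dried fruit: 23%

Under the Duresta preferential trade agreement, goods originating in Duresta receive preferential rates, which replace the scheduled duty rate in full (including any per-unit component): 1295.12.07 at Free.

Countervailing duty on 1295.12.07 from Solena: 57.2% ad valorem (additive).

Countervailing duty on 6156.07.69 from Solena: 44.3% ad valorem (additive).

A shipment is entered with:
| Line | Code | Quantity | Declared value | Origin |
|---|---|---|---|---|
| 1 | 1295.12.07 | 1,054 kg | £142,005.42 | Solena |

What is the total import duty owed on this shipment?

Line 1 (1295.12.07, Solena, 1,054 kg, £142,005.42):
Base rate for 1295.12.07 is 2.5%.
1295.12.07 has an FTA preferential rate, but origin Solena is not Duresta; base rate stands.
Additional duty on 1295.12.07 from Solena: +57.2%. Applied ad valorem rate: 2.5% + 57.2% = 59.7%.
Duty = £142,005.42 × 59.7% = £84,777.24.

£84,777.24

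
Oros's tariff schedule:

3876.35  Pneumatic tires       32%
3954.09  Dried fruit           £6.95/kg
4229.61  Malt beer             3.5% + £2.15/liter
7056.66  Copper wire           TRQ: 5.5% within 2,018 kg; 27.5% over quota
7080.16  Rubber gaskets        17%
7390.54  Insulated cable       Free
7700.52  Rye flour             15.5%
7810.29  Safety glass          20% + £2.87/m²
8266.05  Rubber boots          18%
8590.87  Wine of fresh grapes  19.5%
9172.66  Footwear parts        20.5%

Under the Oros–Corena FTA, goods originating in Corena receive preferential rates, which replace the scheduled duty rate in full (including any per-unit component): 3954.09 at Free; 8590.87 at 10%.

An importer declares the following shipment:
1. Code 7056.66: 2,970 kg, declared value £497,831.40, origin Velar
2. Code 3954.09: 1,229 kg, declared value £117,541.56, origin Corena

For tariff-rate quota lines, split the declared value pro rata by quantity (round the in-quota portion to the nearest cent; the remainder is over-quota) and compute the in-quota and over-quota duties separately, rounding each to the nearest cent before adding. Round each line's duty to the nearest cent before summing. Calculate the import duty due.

Line 1 (7056.66, Velar, 2,970 kg, £497,831.40):
Code 7056.66 is under a tariff-rate quota (threshold 2,018 kg). In-quota: 2,018 kg at 5.5%; over-quota: 952 kg at 27.5%.
Pro-rata value split: in-quota = £497,831.40 × 2,018/2,970 = £338,257.16; over-quota = £497,831.40 − £338,257.16 = £159,574.24.
In-quota duty = £338,257.16 × 5.5% = £18,604.14. Over-quota duty = £159,574.24 × 27.5% = £43,882.92.
Line duty = £18,604.14 + £43,882.92 = £62,487.06.
Line 2 (3954.09, Corena, 1,229 kg, £117,541.56):
Base rate for 3954.09 is £6.95/kg.
Origin Corena qualifies under the Oros–Corena agreement and 3954.09 is covered: preferential rate Free applies instead.
Duty = £117,541.56 × 0% = £0.00.
Total = £62,487.06 + £0.00 = £62,487.06.

£62,487.06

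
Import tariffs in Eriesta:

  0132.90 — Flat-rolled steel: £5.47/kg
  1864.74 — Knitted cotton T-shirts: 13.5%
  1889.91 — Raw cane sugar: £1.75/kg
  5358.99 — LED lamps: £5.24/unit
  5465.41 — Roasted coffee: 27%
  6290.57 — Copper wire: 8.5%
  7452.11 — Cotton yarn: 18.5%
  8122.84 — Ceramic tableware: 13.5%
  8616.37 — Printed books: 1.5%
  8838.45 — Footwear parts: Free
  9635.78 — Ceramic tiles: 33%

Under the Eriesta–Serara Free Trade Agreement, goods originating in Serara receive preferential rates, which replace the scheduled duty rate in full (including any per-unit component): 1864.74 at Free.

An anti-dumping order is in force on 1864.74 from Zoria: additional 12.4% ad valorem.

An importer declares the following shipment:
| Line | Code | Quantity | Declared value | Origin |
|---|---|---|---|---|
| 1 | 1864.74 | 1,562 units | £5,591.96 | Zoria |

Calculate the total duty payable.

Line 1 (1864.74, Zoria, 1,562 units, £5,591.96):
Base rate for 1864.74 is 13.5%.
1864.74 has an FTA preferential rate, but origin Zoria is not Serara; base rate stands.
Additional duty on 1864.74 from Zoria: +12.4%. Applied ad valorem rate: 13.5% + 12.4% = 25.9%.
Duty = £5,591.96 × 25.9% = £1,448.32.

£1,448.32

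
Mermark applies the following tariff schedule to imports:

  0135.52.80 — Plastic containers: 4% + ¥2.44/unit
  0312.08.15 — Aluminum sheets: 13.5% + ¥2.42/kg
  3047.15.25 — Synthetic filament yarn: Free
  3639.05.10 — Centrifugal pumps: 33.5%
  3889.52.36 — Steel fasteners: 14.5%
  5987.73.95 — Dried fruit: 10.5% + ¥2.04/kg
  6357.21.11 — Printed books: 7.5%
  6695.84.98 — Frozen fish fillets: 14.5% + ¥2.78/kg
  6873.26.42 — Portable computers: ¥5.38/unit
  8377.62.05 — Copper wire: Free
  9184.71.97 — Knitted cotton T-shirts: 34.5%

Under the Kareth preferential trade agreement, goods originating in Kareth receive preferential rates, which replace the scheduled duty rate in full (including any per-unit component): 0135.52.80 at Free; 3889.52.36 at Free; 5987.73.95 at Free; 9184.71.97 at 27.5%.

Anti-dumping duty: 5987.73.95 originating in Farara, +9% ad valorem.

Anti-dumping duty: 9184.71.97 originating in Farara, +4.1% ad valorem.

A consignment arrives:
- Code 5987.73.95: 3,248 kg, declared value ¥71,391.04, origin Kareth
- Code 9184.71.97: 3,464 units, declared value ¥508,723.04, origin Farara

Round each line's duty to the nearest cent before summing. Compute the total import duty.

Line 1 (5987.73.95, Kareth, 3,248 kg, ¥71,391.04):
Base rate for 5987.73.95 is 10.5% + ¥2.04/kg.
Origin Kareth qualifies under the Mermark–Kareth agreement and 5987.73.95 is covered: preferential rate Free applies instead.
The additional-duty order on 5987.73.95 targets Farara, not Kareth; it does not apply.
Duty = ¥71,391.04 × 0% = ¥0.00.
Line 2 (9184.71.97, Farara, 3,464 units, ¥508,723.04):
Base rate for 9184.71.97 is 34.5%.
9184.71.97 has an FTA preferential rate, but origin Farara is not Kareth; base rate stands.
Additional duty on 9184.71.97 from Farara: +4.1%. Applied ad valorem rate: 34.5% + 4.1% = 38.6%.
Duty = ¥508,723.04 × 38.6% = ¥196,367.09.
Total = ¥0.00 + ¥196,367.09 = ¥196,367.09.

¥196,367.09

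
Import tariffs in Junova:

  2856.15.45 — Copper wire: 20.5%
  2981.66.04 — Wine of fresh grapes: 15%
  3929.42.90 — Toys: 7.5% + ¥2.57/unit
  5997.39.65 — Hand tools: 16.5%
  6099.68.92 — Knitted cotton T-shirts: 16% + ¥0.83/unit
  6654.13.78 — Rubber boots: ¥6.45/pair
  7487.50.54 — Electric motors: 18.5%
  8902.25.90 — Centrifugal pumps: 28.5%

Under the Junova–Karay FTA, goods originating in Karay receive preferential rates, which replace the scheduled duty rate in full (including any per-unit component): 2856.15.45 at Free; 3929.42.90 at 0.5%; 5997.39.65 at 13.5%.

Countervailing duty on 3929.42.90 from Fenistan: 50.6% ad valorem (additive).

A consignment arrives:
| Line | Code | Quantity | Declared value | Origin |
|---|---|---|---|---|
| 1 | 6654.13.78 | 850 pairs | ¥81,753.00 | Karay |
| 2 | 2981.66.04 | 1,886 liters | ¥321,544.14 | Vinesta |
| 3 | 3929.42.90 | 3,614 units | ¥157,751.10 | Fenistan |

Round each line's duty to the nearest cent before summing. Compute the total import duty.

¥154,655.49

Line 1 (6654.13.78, Karay, 850 pairs, ¥81,753.00):
Base rate for 6654.13.78 is ¥6.45/pair.
Origin Karay is the FTA partner but 6654.13.78 is not on the preference list; base rate stands.
Duty = 850 × ¥6.45 = ¥5,482.50.
Line 2 (2981.66.04, Vinesta, 1,886 liters, ¥321,544.14):
Base rate for 2981.66.04 is 15%.
Duty = ¥321,544.14 × 15% = ¥48,231.62.
Line 3 (3929.42.90, Fenistan, 3,614 units, ¥157,751.10):
Base rate for 3929.42.90 is 7.5% + ¥2.57/unit.
3929.42.90 has an FTA preferential rate, but origin Fenistan is not Karay; base rate stands.
Additional duty on 3929.42.90 from Fenistan: +50.6%. Applied ad valorem rate: 7.5% + 50.6% = 58.1%.
Duty = ¥157,751.10 × 58.1% + 3,614 × ¥2.57 = ¥100,941.37.
Total = ¥5,482.50 + ¥48,231.62 + ¥100,941.37 = ¥154,655.49.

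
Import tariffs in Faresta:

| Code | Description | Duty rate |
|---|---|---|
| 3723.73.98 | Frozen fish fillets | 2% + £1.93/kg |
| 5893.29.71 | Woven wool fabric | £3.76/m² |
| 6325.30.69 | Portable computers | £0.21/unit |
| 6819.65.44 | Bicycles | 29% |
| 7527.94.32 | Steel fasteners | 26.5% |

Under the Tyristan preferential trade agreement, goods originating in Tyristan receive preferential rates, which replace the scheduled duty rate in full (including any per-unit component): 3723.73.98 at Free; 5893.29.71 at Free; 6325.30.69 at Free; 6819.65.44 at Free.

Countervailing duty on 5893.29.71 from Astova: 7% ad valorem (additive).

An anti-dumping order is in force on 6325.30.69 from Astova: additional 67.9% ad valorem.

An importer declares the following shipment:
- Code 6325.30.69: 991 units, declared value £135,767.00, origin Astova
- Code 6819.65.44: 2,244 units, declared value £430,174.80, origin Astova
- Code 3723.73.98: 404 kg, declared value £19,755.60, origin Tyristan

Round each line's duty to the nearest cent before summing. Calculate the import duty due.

£217,144.59

Line 1 (6325.30.69, Astova, 991 units, £135,767.00):
Base rate for 6325.30.69 is £0.21/unit.
6325.30.69 has an FTA preferential rate, but origin Astova is not Tyristan; base rate stands.
Additional duty on 6325.30.69 from Astova: +67.9% ad valorem. Applied ad valorem rate = 67.9%.
Duty = £135,767.00 × 67.9% + 991 × £0.21 = £92,393.90.
Line 2 (6819.65.44, Astova, 2,244 units, £430,174.80):
Base rate for 6819.65.44 is 29%.
6819.65.44 has an FTA preferential rate, but origin Astova is not Tyristan; base rate stands.
Duty = £430,174.80 × 29% = £124,750.69.
Line 3 (3723.73.98, Tyristan, 404 kg, £19,755.60):
Base rate for 3723.73.98 is 2% + £1.93/kg.
Origin Tyristan qualifies under the Faresta–Tyristan agreement and 3723.73.98 is covered: preferential rate Free applies instead.
Duty = £19,755.60 × 0% = £0.00.
Total = £92,393.90 + £124,750.69 + £0.00 = £217,144.59.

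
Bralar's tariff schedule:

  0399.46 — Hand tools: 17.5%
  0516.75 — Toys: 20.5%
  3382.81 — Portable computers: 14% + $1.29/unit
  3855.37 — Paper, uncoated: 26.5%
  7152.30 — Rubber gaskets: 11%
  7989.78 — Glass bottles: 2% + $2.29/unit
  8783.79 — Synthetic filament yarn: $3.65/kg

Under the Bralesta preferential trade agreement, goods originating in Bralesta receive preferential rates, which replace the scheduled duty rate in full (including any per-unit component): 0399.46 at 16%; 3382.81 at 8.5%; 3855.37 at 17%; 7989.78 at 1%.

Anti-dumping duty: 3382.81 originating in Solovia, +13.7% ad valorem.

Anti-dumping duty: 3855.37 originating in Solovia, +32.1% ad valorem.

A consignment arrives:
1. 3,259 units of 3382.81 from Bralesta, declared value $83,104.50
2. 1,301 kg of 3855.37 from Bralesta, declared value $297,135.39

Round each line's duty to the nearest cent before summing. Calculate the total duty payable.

Line 1 (3382.81, Bralesta, 3,259 units, $83,104.50):
Base rate for 3382.81 is 14% + $1.29/unit.
Origin Bralesta qualifies under the Bralar–Bralesta agreement and 3382.81 is covered: preferential rate 8.5% applies instead.
The additional-duty order on 3382.81 targets Solovia, not Bralesta; it does not apply.
Duty = $83,104.50 × 8.5% = $7,063.88.
Line 2 (3855.37, Bralesta, 1,301 kg, $297,135.39):
Base rate for 3855.37 is 26.5%.
Origin Bralesta qualifies under the Bralar–Bralesta agreement and 3855.37 is covered: preferential rate 17% applies instead.
The additional-duty order on 3855.37 targets Solovia, not Bralesta; it does not apply.
Duty = $297,135.39 × 17% = $50,513.02.
Total = $7,063.88 + $50,513.02 = $57,576.90.

$57,576.90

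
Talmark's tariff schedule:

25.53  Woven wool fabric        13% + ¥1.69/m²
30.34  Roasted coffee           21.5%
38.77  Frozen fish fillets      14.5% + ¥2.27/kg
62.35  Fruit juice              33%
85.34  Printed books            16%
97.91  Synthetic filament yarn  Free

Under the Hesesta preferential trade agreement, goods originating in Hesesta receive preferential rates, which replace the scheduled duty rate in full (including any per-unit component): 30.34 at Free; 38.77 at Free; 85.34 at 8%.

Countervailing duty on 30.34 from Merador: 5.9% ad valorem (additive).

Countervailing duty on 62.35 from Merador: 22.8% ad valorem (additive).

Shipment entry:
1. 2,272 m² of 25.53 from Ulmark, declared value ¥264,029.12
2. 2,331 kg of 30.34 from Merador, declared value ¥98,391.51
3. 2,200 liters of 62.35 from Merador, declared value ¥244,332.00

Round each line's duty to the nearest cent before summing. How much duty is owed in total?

¥201,460.00

Line 1 (25.53, Ulmark, 2,272 m², ¥264,029.12):
Base rate for 25.53 is 13% + ¥1.69/m².
Duty = ¥264,029.12 × 13% + 2,272 × ¥1.69 = ¥38,163.47.
Line 2 (30.34, Merador, 2,331 kg, ¥98,391.51):
Base rate for 30.34 is 21.5%.
30.34 has an FTA preferential rate, but origin Merador is not Hesesta; base rate stands.
Additional duty on 30.34 from Merador: +5.9%. Applied ad valorem rate: 21.5% + 5.9% = 27.4%.
Duty = ¥98,391.51 × 27.4% = ¥26,959.27.
Line 3 (62.35, Merador, 2,200 liters, ¥244,332.00):
Base rate for 62.35 is 33%.
Additional duty on 62.35 from Merador: +22.8%. Applied ad valorem rate: 33% + 22.8% = 55.8%.
Duty = ¥244,332.00 × 55.8% = ¥136,337.26.
Total = ¥38,163.47 + ¥26,959.27 + ¥136,337.26 = ¥201,460.00.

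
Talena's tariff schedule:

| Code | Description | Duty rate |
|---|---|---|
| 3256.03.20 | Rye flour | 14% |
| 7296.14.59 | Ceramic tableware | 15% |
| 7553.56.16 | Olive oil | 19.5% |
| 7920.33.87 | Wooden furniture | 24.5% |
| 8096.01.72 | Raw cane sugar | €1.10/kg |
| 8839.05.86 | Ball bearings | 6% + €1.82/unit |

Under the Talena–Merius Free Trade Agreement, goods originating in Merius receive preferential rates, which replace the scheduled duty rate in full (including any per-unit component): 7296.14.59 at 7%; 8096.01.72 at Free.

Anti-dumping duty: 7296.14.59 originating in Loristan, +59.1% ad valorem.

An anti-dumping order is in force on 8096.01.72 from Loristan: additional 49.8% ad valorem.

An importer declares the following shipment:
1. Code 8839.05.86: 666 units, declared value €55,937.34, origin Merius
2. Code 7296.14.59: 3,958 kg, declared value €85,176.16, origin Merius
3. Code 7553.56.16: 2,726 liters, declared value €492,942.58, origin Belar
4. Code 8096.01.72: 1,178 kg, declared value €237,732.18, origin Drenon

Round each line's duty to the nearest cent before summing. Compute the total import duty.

Line 1 (8839.05.86, Merius, 666 units, €55,937.34):
Base rate for 8839.05.86 is 6% + €1.82/unit.
Origin Merius is the FTA partner but 8839.05.86 is not on the preference list; base rate stands.
Duty = €55,937.34 × 6% + 666 × €1.82 = €4,568.36.
Line 2 (7296.14.59, Merius, 3,958 kg, €85,176.16):
Base rate for 7296.14.59 is 15%.
Origin Merius qualifies under the Talena–Merius agreement and 7296.14.59 is covered: preferential rate 7% applies instead.
The additional-duty order on 7296.14.59 targets Loristan, not Merius; it does not apply.
Duty = €85,176.16 × 7% = €5,962.33.
Line 3 (7553.56.16, Belar, 2,726 liters, €492,942.58):
Base rate for 7553.56.16 is 19.5%.
Duty = €492,942.58 × 19.5% = €96,123.80.
Line 4 (8096.01.72, Drenon, 1,178 kg, €237,732.18):
Base rate for 8096.01.72 is €1.10/kg.
8096.01.72 has an FTA preferential rate, but origin Drenon is not Merius; base rate stands.
The additional-duty order on 8096.01.72 targets Loristan, not Drenon; it does not apply.
Duty = 1,178 × €1.10 = €1,295.80.
Total = €4,568.36 + €5,962.33 + €96,123.80 + €1,295.80 = €107,950.29.

€107,950.29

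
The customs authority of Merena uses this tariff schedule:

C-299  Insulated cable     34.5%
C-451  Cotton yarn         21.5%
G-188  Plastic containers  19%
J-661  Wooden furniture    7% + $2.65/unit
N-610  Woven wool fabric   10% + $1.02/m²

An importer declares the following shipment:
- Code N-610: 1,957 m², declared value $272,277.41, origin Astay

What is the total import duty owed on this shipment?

Line 1 (N-610, Astay, 1,957 m², $272,277.41):
Base rate for N-610 is 10% + $1.02/m².
Duty = $272,277.41 × 10% + 1,957 × $1.02 = $29,223.88.

$29,223.88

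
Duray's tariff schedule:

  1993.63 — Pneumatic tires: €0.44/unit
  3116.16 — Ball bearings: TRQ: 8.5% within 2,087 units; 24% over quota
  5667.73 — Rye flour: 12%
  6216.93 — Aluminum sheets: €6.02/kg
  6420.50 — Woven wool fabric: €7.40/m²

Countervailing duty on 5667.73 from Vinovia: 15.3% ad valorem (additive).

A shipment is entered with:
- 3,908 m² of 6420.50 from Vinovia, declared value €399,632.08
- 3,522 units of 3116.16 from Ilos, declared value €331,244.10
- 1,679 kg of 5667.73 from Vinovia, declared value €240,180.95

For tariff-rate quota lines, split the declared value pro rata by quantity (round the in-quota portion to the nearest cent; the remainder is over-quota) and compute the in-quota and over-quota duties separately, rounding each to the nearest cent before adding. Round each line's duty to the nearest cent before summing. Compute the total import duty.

€143,563.42

Line 1 (6420.50, Vinovia, 3,908 m², €399,632.08):
Base rate for 6420.50 is €7.40/m².
Duty = 3,908 × €7.40 = €28,919.20.
Line 2 (3116.16, Ilos, 3,522 units, €331,244.10):
Code 3116.16 is under a tariff-rate quota (threshold 2,087 units). In-quota: 2,087 units at 8.5%; over-quota: 1,435 units at 24%.
Pro-rata value split: in-quota = €331,244.10 × 2,087/3,522 = €196,282.35; over-quota = €331,244.10 − €196,282.35 = €134,961.75.
In-quota duty = €196,282.35 × 8.5% = €16,684.00. Over-quota duty = €134,961.75 × 24% = €32,390.82.
Line duty = €16,684.00 + €32,390.82 = €49,074.82.
Line 3 (5667.73, Vinovia, 1,679 kg, €240,180.95):
Base rate for 5667.73 is 12%.
Additional duty on 5667.73 from Vinovia: +15.3%. Applied ad valorem rate: 12% + 15.3% = 27.3%.
Duty = €240,180.95 × 27.3% = €65,569.40.
Total = €28,919.20 + €49,074.82 + €65,569.40 = €143,563.42.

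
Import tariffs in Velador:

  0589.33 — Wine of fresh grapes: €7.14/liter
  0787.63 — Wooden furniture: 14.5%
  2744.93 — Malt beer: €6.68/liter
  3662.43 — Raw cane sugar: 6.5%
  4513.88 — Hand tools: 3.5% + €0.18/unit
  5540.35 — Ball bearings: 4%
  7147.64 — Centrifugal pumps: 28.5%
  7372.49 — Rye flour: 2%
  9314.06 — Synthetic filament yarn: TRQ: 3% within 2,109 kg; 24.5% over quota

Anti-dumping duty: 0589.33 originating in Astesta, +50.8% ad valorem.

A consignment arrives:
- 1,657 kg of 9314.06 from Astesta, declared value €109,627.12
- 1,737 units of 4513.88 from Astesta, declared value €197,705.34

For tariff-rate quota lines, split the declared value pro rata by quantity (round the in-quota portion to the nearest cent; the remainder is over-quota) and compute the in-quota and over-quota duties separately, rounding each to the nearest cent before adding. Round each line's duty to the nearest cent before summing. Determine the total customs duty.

Line 1 (9314.06, Astesta, 1,657 kg, €109,627.12):
Code 9314.06 is under a tariff-rate quota (threshold 2,109 kg). Quantity 1,657 kg is within the quota, so the in-quota rate 3% applies to the full value.
Duty = €109,627.12 × 3% = €3,288.81.
Line 2 (4513.88, Astesta, 1,737 units, €197,705.34):
Base rate for 4513.88 is 3.5% + €0.18/unit.
Duty = €197,705.34 × 3.5% + 1,737 × €0.18 = €7,232.35.
Total = €3,288.81 + €7,232.35 = €10,521.16.

€10,521.16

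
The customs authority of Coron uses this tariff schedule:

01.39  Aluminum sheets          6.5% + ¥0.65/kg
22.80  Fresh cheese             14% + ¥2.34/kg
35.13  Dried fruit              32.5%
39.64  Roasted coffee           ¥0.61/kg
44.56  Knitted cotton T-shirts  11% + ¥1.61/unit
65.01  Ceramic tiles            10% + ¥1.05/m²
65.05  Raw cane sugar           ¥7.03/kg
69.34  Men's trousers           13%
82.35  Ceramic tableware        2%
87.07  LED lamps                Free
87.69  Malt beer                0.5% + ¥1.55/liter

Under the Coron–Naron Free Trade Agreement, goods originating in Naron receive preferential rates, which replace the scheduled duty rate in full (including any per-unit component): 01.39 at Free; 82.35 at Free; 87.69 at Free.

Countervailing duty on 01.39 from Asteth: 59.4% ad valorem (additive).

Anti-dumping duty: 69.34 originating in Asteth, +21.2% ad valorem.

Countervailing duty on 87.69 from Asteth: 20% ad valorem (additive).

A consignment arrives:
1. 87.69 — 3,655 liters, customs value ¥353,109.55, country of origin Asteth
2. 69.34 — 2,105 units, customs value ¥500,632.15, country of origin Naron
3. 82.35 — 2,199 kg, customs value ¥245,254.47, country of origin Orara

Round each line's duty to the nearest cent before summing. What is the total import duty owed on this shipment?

¥148,039.98

Line 1 (87.69, Asteth, 3,655 liters, ¥353,109.55):
Base rate for 87.69 is 0.5% + ¥1.55/liter.
87.69 has an FTA preferential rate, but origin Asteth is not Naron; base rate stands.
Additional duty on 87.69 from Asteth: +20%. Applied ad valorem rate: 0.5% + 20% = 20.5%.
Duty = ¥353,109.55 × 20.5% + 3,655 × ¥1.55 = ¥78,052.71.
Line 2 (69.34, Naron, 2,105 units, ¥500,632.15):
Base rate for 69.34 is 13%.
Origin Naron is the FTA partner but 69.34 is not on the preference list; base rate stands.
The additional-duty order on 69.34 targets Asteth, not Naron; it does not apply.
Duty = ¥500,632.15 × 13% = ¥65,082.18.
Line 3 (82.35, Orara, 2,199 kg, ¥245,254.47):
Base rate for 82.35 is 2%.
82.35 has an FTA preferential rate, but origin Orara is not Naron; base rate stands.
Duty = ¥245,254.47 × 2% = ¥4,905.09.
Total = ¥78,052.71 + ¥65,082.18 + ¥4,905.09 = ¥148,039.98.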